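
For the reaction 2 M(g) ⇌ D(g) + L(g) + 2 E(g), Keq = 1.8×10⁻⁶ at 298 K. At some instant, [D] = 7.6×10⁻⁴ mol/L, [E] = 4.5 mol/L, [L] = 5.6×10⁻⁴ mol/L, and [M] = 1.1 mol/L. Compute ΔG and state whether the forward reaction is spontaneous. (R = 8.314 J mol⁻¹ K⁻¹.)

ΔG = 3.41 kJ/mol; the forward reaction is non-spontaneous

Q = [D]·[L]·[E]² / [M]² = (7.6×10⁻⁴)·(5.6×10⁻⁴)·(4.5)² / (1.1)² = 7.12×10⁻⁶
ΔG = RT ln(Q/Keq) = (8.314 J mol⁻¹ K⁻¹)(298 K) × ln(7.12×10⁻⁶/1.8×10⁻⁶)
   = (2.478 kJ/mol)(1.375) = 3.41 kJ/mol
ΔG > 0, so the forward reaction is non-spontaneous (proceeds in reverse).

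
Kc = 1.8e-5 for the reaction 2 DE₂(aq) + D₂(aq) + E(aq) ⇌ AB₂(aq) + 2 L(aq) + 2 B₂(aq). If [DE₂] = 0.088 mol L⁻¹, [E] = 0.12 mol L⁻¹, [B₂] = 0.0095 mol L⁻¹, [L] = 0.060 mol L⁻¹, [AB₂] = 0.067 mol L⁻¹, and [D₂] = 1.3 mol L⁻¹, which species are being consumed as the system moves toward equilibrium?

none (at equilibrium)

Qc = [AB₂]·[L]²·[B₂]² / ([DE₂]²·[D₂]·[E]) = (0.067)·(0.060)²·(0.0095)² / ((0.088)²·(1.3)·(0.12)) = 1.8e-5
Qc = 1.8e-5 = Kc; the system is at equilibrium.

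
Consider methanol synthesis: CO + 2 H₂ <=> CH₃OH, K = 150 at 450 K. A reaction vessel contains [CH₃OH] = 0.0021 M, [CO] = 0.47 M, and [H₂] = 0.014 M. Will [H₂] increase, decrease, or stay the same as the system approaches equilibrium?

Q = [CH₃OH] / ([CO]·[H₂]²) = (0.0021) / ((0.47)·(0.014)²) = 23
Q = 23 < K = 150: net forward reaction.
H₂ is a reactant, so it decreases.

decrease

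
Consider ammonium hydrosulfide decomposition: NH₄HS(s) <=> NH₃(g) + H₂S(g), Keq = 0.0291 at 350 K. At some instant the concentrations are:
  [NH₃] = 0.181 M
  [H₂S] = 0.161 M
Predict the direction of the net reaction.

neither direction; the system is at equilibrium

(NH₄HS is a pure solid — omitted from Q.)
Q = [NH₃]·[H₂S] = (0.181)·(0.161) = 0.0291
Q = 0.0291 = Keq, so the system is already at equilibrium.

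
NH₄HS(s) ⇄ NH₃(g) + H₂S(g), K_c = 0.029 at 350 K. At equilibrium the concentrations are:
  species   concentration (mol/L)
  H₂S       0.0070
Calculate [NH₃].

[NH₃] = 4.1 mol/L

(NH₄HS is a pure solid — omitted from K_c.)
At equilibrium, K_c = [NH₃]·[H₂S] = 0.029.
([NH₃])·(0.0070) = 0.029
[NH₃] = 4.14 = 4.1 mol/L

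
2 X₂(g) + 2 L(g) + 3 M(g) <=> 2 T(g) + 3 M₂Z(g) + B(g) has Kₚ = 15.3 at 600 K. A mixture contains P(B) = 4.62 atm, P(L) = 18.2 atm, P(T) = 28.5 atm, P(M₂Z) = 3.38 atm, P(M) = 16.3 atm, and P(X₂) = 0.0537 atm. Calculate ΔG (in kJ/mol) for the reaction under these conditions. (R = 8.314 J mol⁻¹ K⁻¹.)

ΔG = 4.13 kJ/mol

Qₚ = P(T)²·P(M₂Z)³·P(B) / (P(X₂)²·P(L)²·P(M)³) = (28.5)²·(3.38)³·(4.62) / ((0.0537)²·(18.2)²·(16.3)³) = 35.0
ΔG = RT ln(Qₚ/Kₚ) = (8.314 J mol⁻¹ K⁻¹)(600 K) × ln(35.0/15.3)
   = (4.988 kJ/mol)(0.8275) = 4.13 kJ/mol
ΔG > 0, so the forward reaction is non-spontaneous (proceeds in reverse).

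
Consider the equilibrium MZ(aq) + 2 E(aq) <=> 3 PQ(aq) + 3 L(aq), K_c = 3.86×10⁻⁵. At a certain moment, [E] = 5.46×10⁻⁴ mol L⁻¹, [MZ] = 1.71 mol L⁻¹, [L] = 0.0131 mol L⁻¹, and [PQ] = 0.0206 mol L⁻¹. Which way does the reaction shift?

at equilibrium

Q_c = [PQ]³·[L]³ / ([MZ]·[E]²) = (0.0206)³·(0.0131)³ / ((1.71)·(5.46×10⁻⁴)²) = 3.86×10⁻⁵
Q_c = 3.86×10⁻⁵ = K_c, so the system is already at equilibrium.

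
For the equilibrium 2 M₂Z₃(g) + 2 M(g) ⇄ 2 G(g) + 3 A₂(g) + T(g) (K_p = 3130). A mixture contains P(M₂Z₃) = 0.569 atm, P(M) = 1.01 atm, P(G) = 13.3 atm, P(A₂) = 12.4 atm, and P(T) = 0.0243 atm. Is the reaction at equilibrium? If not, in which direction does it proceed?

toward reactants

Q_p = P(G)²·P(A₂)³·P(T) / (P(M₂Z₃)²·P(M)²) = (13.3)²·(12.4)³·(0.0243) / ((0.569)²·(1.01)²) = 24800
Q_p = 24800 > K_p = 3130, so the reverse reaction proceeds.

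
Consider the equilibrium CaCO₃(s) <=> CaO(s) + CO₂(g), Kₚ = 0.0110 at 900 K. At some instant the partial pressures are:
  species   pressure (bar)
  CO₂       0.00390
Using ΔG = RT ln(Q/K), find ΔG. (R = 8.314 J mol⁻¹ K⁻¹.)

(CaCO₃, CaO are pure solids — omitted from Qₚ.)
Qₚ = P(CO₂) = 0.00390
ΔG = RT ln(Qₚ/Kₚ) = (8.314 J mol⁻¹ K⁻¹)(900 K) × ln(0.00390/0.0110)
   = (7.483 kJ/mol)(-1.037) = -7.76 kJ/mol
ΔG < 0, so the forward reaction is spontaneous (proceeds forward).

ΔG = -7.76 kJ/mol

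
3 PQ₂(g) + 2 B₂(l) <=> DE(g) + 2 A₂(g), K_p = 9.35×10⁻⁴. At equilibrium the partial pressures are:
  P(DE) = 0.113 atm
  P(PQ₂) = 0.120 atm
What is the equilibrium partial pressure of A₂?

(B₂ is a pure liquid — omitted from K_p.)
At equilibrium, K_p = P(DE)·P(A₂)² / P(PQ₂)³ = 9.35×10⁻⁴.
(0.113)·(P(A₂))² / (0.120)³ = 9.35×10⁻⁴
P(A₂)² = 1.43×10⁻⁵ ⇒ P(A₂) = 0.00378 atm

P(A₂) = 0.00378 atm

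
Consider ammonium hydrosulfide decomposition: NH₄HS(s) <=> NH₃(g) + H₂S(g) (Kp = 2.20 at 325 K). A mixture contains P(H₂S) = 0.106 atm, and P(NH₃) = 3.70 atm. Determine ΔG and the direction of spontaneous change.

ΔG = -4.66 kJ/mol; the forward reaction is spontaneous

(NH₄HS is a pure solid — omitted from Qp.)
Qp = P(NH₃)·P(H₂S) = (3.70)·(0.106) = 0.392
ΔG = RT ln(Qp/Kp) = (8.314 J mol⁻¹ K⁻¹)(325 K) × ln(0.392/2.20)
   = (2.702 kJ/mol)(-1.725) = -4.66 kJ/mol
ΔG < 0, so the forward reaction is spontaneous (proceeds forward).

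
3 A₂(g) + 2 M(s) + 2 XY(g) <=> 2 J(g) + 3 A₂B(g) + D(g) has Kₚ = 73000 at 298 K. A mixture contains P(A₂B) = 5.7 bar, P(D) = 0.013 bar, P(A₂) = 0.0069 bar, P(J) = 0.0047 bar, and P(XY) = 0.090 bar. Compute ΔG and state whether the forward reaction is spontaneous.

ΔG = -3.21 kJ/mol; the forward reaction is spontaneous

(M is a pure solid — omitted from Qₚ.)
Qₚ = P(J)²·P(A₂B)³·P(D) / (P(A₂)³·P(XY)²) = (0.0047)²·(5.7)³·(0.013) / ((0.0069)³·(0.090)²) = 20000
ΔG = RT ln(Qₚ/Kₚ) = (8.314 J mol⁻¹ K⁻¹)(298 K) × ln(20000/73000)
   = (2.478 kJ/mol)(-1.295) = -3.21 kJ/mol
ΔG < 0, so the forward reaction is spontaneous (proceeds forward).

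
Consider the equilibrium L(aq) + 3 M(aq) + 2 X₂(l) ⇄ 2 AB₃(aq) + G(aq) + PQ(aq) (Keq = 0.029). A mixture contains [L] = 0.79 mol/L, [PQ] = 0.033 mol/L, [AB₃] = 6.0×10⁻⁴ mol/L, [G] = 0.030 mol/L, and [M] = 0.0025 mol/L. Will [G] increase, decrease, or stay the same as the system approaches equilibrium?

(X₂ is a pure liquid — omitted from Q.)
Q = [AB₃]²·[G]·[PQ] / ([L]·[M]³) = (6.0×10⁻⁴)²·(0.030)·(0.033) / ((0.79)·(0.0025)³) = 0.029
Q = 0.029 = Keq; the system is at equilibrium.

stay the same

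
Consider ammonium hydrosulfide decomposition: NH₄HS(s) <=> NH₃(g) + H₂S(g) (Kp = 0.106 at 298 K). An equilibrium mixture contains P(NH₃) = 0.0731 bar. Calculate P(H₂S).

(NH₄HS is a pure solid — omitted from Kp.)
At equilibrium, Kp = P(NH₃)·P(H₂S) = 0.106.
(0.0731)·(P(H₂S)) = 0.106
P(H₂S) = 1.45 bar

P(H₂S) = 1.45 bar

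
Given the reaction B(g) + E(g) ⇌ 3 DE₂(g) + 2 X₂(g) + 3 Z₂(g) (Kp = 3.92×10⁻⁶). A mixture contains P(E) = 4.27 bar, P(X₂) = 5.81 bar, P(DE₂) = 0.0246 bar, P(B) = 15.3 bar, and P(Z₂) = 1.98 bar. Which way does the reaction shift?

reverse (toward reactants)

Qp = P(DE₂)³·P(X₂)²·P(Z₂)³ / (P(B)·P(E)) = (0.0246)³·(5.81)²·(1.98)³ / ((15.3)·(4.27)) = 5.97×10⁻⁵
Qp = 5.97×10⁻⁵ > Kp = 3.92×10⁻⁶, so the reverse reaction proceeds.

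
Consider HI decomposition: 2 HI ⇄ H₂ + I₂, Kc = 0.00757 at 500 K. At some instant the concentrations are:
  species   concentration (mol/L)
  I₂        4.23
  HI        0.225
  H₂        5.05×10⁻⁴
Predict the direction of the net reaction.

toward reactants

Qc = [H₂]·[I₂] / [HI]² = (5.05×10⁻⁴)·(4.23) / (0.225)² = 0.0422
Qc = 0.0422 > Kc = 0.00757, so the reverse reaction proceeds.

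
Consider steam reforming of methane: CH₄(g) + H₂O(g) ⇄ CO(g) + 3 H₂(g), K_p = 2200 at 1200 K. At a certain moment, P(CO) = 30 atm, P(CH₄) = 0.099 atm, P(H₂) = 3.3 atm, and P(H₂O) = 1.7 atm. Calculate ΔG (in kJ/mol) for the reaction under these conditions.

ΔG = 10.7 kJ/mol

Q_p = P(CO)·P(H₂)³ / (P(CH₄)·P(H₂O)) = (30)·(3.3)³ / ((0.099)·(1.7)) = 6410
ΔG = RT ln(Q_p/K_p) = (8.314 J mol⁻¹ K⁻¹)(1200 K) × ln(6410/2200)
   = (9.977 kJ/mol)(1.069) = 10.7 kJ/mol
ΔG > 0, so the forward reaction is non-spontaneous (proceeds in reverse).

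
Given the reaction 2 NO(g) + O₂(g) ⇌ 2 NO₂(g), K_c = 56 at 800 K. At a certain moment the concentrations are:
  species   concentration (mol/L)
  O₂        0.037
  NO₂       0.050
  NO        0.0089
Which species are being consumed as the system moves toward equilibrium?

NO₂ (products)

Q_c = [NO₂]² / ([NO]²·[O₂]) = (0.050)² / ((0.0089)²·(0.037)) = 850
Q_c = 850 > K_c = 56: net reverse reaction.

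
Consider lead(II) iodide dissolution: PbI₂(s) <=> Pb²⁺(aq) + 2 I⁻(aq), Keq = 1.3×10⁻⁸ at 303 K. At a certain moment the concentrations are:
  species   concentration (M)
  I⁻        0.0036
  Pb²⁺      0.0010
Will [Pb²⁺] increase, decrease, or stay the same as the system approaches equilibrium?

(PbI₂ is a pure solid — omitted from Q.)
Q = [Pb²⁺]·[I⁻]² = (0.0010)·(0.0036)² = 1.3×10⁻⁸
Q = 1.3×10⁻⁸ = Keq; the system is at equilibrium.

stay the same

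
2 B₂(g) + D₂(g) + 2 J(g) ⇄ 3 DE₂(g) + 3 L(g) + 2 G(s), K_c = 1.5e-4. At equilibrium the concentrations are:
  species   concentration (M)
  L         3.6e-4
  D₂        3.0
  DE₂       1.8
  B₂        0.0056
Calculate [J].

[J] = 0.14 M

(G is a pure solid — omitted from K_c.)
At equilibrium, K_c = [DE₂]³·[L]³ / ([B₂]²·[D₂]·[J]²) = 1.5e-4.
(1.8)³·(3.6e-4)³ / ((0.0056)²·(3.0)·([J])²) = 1.5e-4
[J]² = 0.0193 ⇒ [J] = 0.14 M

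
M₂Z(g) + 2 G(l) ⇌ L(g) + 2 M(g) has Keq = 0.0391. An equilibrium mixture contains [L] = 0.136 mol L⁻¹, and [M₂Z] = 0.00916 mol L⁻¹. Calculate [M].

(G is a pure liquid — omitted from Keq.)
At equilibrium, Keq = [L]·[M]² / [M₂Z] = 0.0391.
(0.136)·([M])² / (0.00916) = 0.0391
[M]² = 0.00263 ⇒ [M] = 0.0513 mol L⁻¹

[M] = 0.0513 mol L⁻¹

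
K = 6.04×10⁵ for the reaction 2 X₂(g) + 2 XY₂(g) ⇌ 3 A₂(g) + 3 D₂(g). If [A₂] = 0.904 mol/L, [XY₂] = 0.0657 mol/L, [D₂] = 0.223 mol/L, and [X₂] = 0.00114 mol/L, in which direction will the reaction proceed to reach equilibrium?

in the reverse direction

Q = [A₂]³·[D₂]³ / ([X₂]²·[XY₂]²) = (0.904)³·(0.223)³ / ((0.00114)²·(0.0657)²) = 1.46×10⁶
Q = 1.46×10⁶ > K = 6.04×10⁵, so the reverse reaction proceeds.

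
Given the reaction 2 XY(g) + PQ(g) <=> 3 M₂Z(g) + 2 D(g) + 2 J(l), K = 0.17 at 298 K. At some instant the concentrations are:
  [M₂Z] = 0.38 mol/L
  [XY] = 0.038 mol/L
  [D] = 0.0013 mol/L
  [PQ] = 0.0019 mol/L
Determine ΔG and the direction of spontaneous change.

(J is a pure liquid — omitted from Q.)
Q = [M₂Z]³·[D]² / ([XY]²·[PQ]) = (0.38)³·(0.0013)² / ((0.038)²·(0.0019)) = 0.0338
ΔG = RT ln(Q/K) = (8.314 J mol⁻¹ K⁻¹)(298 K) × ln(0.0338/0.17)
   = (2.478 kJ/mol)(-1.615) = -4.00 kJ/mol
ΔG < 0, so the forward reaction is spontaneous (proceeds forward).

ΔG = -4.00 kJ/mol; the forward reaction is spontaneous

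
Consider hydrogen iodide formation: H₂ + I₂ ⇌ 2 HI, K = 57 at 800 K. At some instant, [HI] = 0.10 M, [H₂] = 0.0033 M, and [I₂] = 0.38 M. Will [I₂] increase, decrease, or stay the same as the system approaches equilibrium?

Q = [HI]² / ([H₂]·[I₂]) = (0.10)² / ((0.0033)·(0.38)) = 8.0
Q = 8.0 < K = 57: net forward reaction.
I₂ is a reactant, so it decreases.

decrease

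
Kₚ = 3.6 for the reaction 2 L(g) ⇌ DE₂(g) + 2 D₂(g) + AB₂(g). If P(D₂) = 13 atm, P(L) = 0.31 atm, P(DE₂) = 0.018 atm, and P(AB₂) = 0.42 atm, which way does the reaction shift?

in the reverse direction

Qₚ = P(DE₂)·P(D₂)²·P(AB₂) / P(L)² = (0.018)·(13)²·(0.42) / (0.31)² = 13
Qₚ = 13 > Kₚ = 3.6, so the reverse reaction proceeds.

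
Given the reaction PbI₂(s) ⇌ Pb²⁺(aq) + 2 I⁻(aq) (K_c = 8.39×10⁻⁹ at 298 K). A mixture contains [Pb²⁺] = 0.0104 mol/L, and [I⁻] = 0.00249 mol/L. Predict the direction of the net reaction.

(PbI₂ is a pure solid — omitted from Q_c.)
Q_c = [Pb²⁺]·[I⁻]² = (0.0104)·(0.00249)² = 6.45×10⁻⁸
Q_c = 6.45×10⁻⁸ > K_c = 8.39×10⁻⁹, so the reverse reaction proceeds.

to the left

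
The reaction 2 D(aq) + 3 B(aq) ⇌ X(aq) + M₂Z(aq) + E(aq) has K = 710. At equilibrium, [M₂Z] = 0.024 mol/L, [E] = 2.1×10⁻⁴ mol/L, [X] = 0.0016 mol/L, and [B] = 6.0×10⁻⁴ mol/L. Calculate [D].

[D] = 0.23 mol/L

At equilibrium, K = [X]·[M₂Z]·[E] / ([D]²·[B]³) = 710.
(0.0016)·(0.024)·(2.1×10⁻⁴) / (([D])²·(6.0×10⁻⁴)³) = 710
[D]² = 0.0526 ⇒ [D] = 0.23 mol/L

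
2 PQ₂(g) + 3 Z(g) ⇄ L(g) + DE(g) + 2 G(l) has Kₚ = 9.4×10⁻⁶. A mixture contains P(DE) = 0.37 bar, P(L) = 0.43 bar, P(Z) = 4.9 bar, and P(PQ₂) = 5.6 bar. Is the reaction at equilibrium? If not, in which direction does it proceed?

in the reverse direction

(G is a pure liquid — omitted from Qₚ.)
Qₚ = P(L)·P(DE) / (P(PQ₂)²·P(Z)³) = (0.43)·(0.37) / ((5.6)²·(4.9)³) = 4.3×10⁻⁵
Qₚ = 4.3×10⁻⁵ > Kₚ = 9.4×10⁻⁶, so the reverse reaction proceeds.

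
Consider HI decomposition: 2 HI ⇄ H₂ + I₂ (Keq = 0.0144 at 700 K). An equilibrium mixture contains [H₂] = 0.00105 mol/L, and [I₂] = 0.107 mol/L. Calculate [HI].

At equilibrium, Keq = [H₂]·[I₂] / [HI]² = 0.0144.
(0.00105)·(0.107) / ([HI])² = 0.0144
[HI]² = 0.00780 ⇒ [HI] = 0.0883 mol/L

[HI] = 0.0883 mol/L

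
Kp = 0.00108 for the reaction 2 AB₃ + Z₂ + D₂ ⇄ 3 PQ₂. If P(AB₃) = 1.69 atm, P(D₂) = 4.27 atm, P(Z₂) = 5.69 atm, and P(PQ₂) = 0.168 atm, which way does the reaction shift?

to the right

Qp = P(PQ₂)³ / (P(AB₃)²·P(Z₂)·P(D₂)) = (0.168)³ / ((1.69)²·(5.69)·(4.27)) = 6.83×10⁻⁵
Qp = 6.83×10⁻⁵ < Kp = 0.00108, so the forward reaction proceeds.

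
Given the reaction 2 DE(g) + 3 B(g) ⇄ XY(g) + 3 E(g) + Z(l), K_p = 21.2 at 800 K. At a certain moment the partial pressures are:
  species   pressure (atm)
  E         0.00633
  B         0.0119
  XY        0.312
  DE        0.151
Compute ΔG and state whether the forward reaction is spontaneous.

(Z is a pure liquid — omitted from Q_p.)
Q_p = P(XY)·P(E)³ / (P(DE)²·P(B)³) = (0.312)·(0.00633)³ / ((0.151)²·(0.0119)³) = 2.06
ΔG = RT ln(Q_p/K_p) = (8.314 J mol⁻¹ K⁻¹)(800 K) × ln(2.06/21.2)
   = (6.651 kJ/mol)(-2.331) = -15.5 kJ/mol
ΔG < 0, so the forward reaction is spontaneous (proceeds forward).

ΔG = -15.5 kJ/mol; the forward reaction is spontaneous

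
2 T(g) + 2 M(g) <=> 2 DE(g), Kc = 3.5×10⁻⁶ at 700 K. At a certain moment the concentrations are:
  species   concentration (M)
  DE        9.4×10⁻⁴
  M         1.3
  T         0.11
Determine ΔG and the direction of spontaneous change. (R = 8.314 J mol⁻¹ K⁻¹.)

Qc = [DE]² / ([T]²·[M]²) = (9.4×10⁻⁴)² / ((0.11)²·(1.3)²) = 4.32×10⁻⁵
ΔG = RT ln(Qc/Kc) = (8.314 J mol⁻¹ K⁻¹)(700 K) × ln(4.32×10⁻⁵/3.5×10⁻⁶)
   = (5.820 kJ/mol)(2.513) = 14.6 kJ/mol
ΔG > 0, so the forward reaction is non-spontaneous (proceeds in reverse).

ΔG = 14.6 kJ/mol; the forward reaction is non-spontaneous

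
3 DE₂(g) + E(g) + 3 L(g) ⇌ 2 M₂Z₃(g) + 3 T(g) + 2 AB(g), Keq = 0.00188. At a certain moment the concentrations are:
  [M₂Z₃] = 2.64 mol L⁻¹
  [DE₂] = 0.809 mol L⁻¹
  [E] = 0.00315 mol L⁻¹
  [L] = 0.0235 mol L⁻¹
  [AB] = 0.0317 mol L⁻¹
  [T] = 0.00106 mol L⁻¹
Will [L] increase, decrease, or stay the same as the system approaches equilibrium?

decrease

Q = [M₂Z₃]²·[T]³·[AB]² / ([DE₂]³·[E]·[L]³) = (2.64)²·(0.00106)³·(0.0317)² / ((0.809)³·(0.00315)·(0.0235)³) = 3.85×10⁻⁴
Q = 3.85×10⁻⁴ < Keq = 0.00188: net forward reaction.
L is a reactant, so it decreases.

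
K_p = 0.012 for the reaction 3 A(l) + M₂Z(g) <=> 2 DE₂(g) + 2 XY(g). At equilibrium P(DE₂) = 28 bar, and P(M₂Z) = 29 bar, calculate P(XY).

(A is a pure liquid — omitted from K_p.)
At equilibrium, K_p = P(DE₂)²·P(XY)² / P(M₂Z) = 0.012.
(28)²·(P(XY))² / (29) = 0.012
P(XY)² = 4.44×10⁻⁴ ⇒ P(XY) = 0.021 bar

P(XY) = 0.021 bar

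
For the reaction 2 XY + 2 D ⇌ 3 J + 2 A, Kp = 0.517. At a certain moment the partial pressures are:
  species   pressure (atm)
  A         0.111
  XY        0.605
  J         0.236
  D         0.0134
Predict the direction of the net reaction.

Qp = P(J)³·P(A)² / (P(XY)²·P(D)²) = (0.236)³·(0.111)² / ((0.605)²·(0.0134)²) = 2.46
Qp = 2.46 > Kp = 0.517, so the reverse reaction proceeds.

reverse (toward reactants)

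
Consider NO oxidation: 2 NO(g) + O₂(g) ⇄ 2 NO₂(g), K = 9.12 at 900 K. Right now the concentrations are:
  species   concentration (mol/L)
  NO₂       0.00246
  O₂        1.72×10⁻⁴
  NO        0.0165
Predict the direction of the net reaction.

toward reactants

Q = [NO₂]² / ([NO]²·[O₂]) = (0.00246)² / ((0.0165)²·(1.72×10⁻⁴)) = 129
Q = 129 > K = 9.12, so the reverse reaction proceeds.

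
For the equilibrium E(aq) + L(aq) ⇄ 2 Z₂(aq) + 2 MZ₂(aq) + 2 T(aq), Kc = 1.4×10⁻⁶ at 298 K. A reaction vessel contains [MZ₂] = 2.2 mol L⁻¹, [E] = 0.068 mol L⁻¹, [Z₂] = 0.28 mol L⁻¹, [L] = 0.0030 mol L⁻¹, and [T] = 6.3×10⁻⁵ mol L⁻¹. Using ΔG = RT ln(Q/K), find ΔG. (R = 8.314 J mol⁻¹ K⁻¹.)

Qc = [Z₂]²·[MZ₂]²·[T]² / ([E]·[L]) = (0.28)²·(2.2)²·(6.3×10⁻⁵)² / ((0.068)·(0.0030)) = 7.38×10⁻⁶
ΔG = RT ln(Qc/Kc) = (8.314 J mol⁻¹ K⁻¹)(298 K) × ln(7.38×10⁻⁶/1.4×10⁻⁶)
   = (2.478 kJ/mol)(1.662) = 4.12 kJ/mol
ΔG > 0, so the forward reaction is non-spontaneous (proceeds in reverse).

ΔG = 4.12 kJ/mol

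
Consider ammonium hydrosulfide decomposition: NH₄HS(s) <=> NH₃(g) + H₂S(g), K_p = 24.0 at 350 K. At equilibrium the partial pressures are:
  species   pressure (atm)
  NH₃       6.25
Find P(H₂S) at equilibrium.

(NH₄HS is a pure solid — omitted from K_p.)
At equilibrium, K_p = P(NH₃)·P(H₂S) = 24.0.
(6.25)·(P(H₂S)) = 24.0
P(H₂S) = 3.84 atm

P(H₂S) = 3.84 atm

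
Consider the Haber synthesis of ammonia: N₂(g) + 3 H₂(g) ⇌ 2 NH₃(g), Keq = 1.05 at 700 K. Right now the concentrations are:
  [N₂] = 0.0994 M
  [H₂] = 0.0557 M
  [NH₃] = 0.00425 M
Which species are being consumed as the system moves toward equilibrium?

Q = [NH₃]² / ([N₂]·[H₂]³) = (0.00425)² / ((0.0994)·(0.0557)³) = 1.05
Q = 1.05 = Keq; the system is at equilibrium.

none (at equilibrium)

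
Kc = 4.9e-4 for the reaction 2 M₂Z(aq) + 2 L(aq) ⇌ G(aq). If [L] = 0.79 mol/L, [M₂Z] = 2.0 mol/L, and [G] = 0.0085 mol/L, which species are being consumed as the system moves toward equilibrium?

Qc = [G] / ([M₂Z]²·[L]²) = (0.0085) / ((2.0)²·(0.79)²) = 0.0034
Qc = 0.0034 > Kc = 4.9e-4: net reverse reaction.

G (products)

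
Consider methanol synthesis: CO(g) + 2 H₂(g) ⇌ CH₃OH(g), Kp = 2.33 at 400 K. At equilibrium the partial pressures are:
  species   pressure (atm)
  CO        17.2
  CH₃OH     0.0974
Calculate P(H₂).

At equilibrium, Kp = P(CH₃OH) / (P(CO)·P(H₂)²) = 2.33.
(0.0974) / ((17.2)·(P(H₂))²) = 2.33
P(H₂)² = 0.00243 ⇒ P(H₂) = 0.0493 atm

P(H₂) = 0.0493 atm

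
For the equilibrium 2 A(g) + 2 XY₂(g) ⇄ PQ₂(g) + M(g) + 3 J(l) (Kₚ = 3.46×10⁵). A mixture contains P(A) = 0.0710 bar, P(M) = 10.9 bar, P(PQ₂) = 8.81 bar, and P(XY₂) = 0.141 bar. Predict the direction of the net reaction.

(J is a pure liquid — omitted from Qₚ.)
Qₚ = P(PQ₂)·P(M) / (P(A)²·P(XY₂)²) = (8.81)·(10.9) / ((0.0710)²·(0.141)²) = 9.58×10⁵
Qₚ = 9.58×10⁵ > Kₚ = 3.46×10⁵, so the reverse reaction proceeds.

in the reverse direction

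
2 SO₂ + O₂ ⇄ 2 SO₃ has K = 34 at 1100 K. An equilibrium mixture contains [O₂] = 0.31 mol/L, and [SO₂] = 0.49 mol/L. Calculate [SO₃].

[SO₃] = 1.6 mol/L

At equilibrium, K = [SO₃]² / ([SO₂]²·[O₂]) = 34.
([SO₃])² / ((0.49)²·(0.31)) = 34
[SO₃]² = 2.53 ⇒ [SO₃] = 1.6 mol/L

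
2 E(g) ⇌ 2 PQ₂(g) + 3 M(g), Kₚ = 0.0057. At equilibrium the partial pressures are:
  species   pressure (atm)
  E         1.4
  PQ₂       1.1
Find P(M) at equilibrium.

P(M) = 0.21 atm

At equilibrium, Kₚ = P(PQ₂)²·P(M)³ / P(E)² = 0.0057.
(1.1)²·(P(M))³ / (1.4)² = 0.0057
P(M)³ = 0.00923 ⇒ P(M) = 0.21 atm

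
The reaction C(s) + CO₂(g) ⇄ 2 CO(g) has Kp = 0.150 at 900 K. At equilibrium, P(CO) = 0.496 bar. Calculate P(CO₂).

P(CO₂) = 1.64 bar

(C is a pure solid — omitted from Kp.)
At equilibrium, Kp = P(CO)² / P(CO₂) = 0.150.
(0.496)² / (P(CO₂)) = 0.150
P(CO₂) = 1.64 bar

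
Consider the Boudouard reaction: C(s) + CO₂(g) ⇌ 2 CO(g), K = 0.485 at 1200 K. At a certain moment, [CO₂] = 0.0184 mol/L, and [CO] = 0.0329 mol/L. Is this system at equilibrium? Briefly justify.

no; Q < K, reaction proceeds forward

(C is a pure solid — omitted from Q.)
Q = [CO]² / [CO₂] = (0.0329)² / (0.0184) = 0.0588
Q = 0.0588 < K = 0.485: net forward reaction.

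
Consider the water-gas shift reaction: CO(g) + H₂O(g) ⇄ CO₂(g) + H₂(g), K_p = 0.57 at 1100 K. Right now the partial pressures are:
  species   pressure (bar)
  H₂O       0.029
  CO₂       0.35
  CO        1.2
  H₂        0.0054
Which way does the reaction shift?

Q_p = P(CO₂)·P(H₂) / (P(CO)·P(H₂O)) = (0.35)·(0.0054) / ((1.2)·(0.029)) = 0.054
Q_p = 0.054 < K_p = 0.57, so the forward reaction proceeds.

to the right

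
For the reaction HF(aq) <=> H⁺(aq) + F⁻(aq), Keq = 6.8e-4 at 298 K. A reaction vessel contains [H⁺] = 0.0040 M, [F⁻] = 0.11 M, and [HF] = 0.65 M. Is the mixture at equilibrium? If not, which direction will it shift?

yes, at equilibrium

Q = [H⁺]·[F⁻] / [HF] = (0.0040)·(0.11) / (0.65) = 6.8e-4
Q = 6.8e-4 = Keq; the system is at equilibrium.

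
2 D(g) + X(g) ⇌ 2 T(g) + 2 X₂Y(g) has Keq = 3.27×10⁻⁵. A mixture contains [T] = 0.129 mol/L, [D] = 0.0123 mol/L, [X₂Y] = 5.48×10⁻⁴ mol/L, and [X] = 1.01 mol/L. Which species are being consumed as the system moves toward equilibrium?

Q = [T]²·[X₂Y]² / ([D]²·[X]) = (0.129)²·(5.48×10⁻⁴)² / ((0.0123)²·(1.01)) = 3.27×10⁻⁵
Q = 3.27×10⁻⁵ = Keq; the system is at equilibrium.

none (at equilibrium)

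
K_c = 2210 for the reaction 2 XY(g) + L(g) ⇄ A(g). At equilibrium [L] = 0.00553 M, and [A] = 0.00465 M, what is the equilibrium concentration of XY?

[XY] = 0.0195 M

At equilibrium, K_c = [A] / ([XY]²·[L]) = 2210.
(0.00465) / (([XY])²·(0.00553)) = 2210
[XY]² = 3.80×10⁻⁴ ⇒ [XY] = 0.0195 M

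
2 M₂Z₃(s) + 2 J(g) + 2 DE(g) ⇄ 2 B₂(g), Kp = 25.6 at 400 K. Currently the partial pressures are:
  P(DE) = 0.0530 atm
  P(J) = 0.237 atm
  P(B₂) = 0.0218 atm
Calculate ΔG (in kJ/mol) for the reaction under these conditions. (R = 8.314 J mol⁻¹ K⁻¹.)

(M₂Z₃ is a pure solid — omitted from Qp.)
Qp = P(B₂)² / (P(J)²·P(DE)²) = (0.0218)² / ((0.237)²·(0.0530)²) = 3.01
ΔG = RT ln(Qp/Kp) = (8.314 J mol⁻¹ K⁻¹)(400 K) × ln(3.01/25.6)
   = (3.326 kJ/mol)(-2.141) = -7.12 kJ/mol
ΔG < 0, so the forward reaction is spontaneous (proceeds forward).

ΔG = -7.12 kJ/mol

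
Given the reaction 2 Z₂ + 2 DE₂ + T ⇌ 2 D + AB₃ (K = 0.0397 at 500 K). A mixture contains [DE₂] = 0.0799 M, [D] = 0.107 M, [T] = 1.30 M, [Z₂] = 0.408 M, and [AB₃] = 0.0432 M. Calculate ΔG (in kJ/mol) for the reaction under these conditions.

ΔG = 9.14 kJ/mol

Q = [D]²·[AB₃] / ([Z₂]²·[DE₂]²·[T]) = (0.107)²·(0.0432) / ((0.408)²·(0.0799)²·(1.30)) = 0.358
ΔG = RT ln(Q/K) = (8.314 J mol⁻¹ K⁻¹)(500 K) × ln(0.358/0.0397)
   = (4.157 kJ/mol)(2.199) = 9.14 kJ/mol
ΔG > 0, so the forward reaction is non-spontaneous (proceeds in reverse).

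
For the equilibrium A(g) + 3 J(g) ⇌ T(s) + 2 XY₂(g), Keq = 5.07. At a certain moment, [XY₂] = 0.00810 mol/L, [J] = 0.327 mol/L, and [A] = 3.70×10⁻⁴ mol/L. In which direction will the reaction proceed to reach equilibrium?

at equilibrium

(T is a pure solid — omitted from Q.)
Q = [XY₂]² / ([A]·[J]³) = (0.00810)² / ((3.70×10⁻⁴)·(0.327)³) = 5.07
Q = 5.07 = Keq, so the system is already at equilibrium.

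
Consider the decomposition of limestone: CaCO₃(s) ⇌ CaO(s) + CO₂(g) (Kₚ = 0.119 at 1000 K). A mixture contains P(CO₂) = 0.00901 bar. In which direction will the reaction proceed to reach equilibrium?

(CaCO₃, CaO are pure solids — omitted from Qₚ.)
Qₚ = P(CO₂) = 0.00901
Qₚ = 0.00901 < Kₚ = 0.119, so the forward reaction proceeds.

in the forward direction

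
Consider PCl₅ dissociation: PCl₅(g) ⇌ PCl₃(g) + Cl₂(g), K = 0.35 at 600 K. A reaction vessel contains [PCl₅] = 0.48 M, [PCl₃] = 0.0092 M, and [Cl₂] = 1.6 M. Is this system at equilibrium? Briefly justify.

no; Q < K, reaction proceeds forward

Q = [PCl₃]·[Cl₂] / [PCl₅] = (0.0092)·(1.6) / (0.48) = 0.031
Q = 0.031 < K = 0.35: net forward reaction.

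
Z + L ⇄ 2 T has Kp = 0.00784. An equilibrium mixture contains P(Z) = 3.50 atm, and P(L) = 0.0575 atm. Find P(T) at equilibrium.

At equilibrium, Kp = P(T)² / (P(Z)·P(L)) = 0.00784.
(P(T))² / ((3.50)·(0.0575)) = 0.00784
P(T)² = 0.00158 ⇒ P(T) = 0.0397 atm

P(T) = 0.0397 atm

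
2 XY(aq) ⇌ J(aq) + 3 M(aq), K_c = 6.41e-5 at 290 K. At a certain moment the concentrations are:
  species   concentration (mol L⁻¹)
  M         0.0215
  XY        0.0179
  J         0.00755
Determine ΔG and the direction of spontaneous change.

Q_c = [J]·[M]³ / [XY]² = (0.00755)·(0.0215)³ / (0.0179)² = 2.34e-4
ΔG = RT ln(Q_c/K_c) = (8.314 J mol⁻¹ K⁻¹)(290 K) × ln(2.34e-4/6.41e-5)
   = (2.411 kJ/mol)(1.295) = 3.12 kJ/mol
ΔG > 0, so the forward reaction is non-spontaneous (proceeds in reverse).

ΔG = 3.12 kJ/mol; the forward reaction is non-spontaneous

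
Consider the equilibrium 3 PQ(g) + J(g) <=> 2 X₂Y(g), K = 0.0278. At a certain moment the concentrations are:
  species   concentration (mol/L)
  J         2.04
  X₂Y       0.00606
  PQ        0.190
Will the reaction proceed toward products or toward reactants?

forward (toward products)

Q = [X₂Y]² / ([PQ]³·[J]) = (0.00606)² / ((0.190)³·(2.04)) = 0.00262
Q = 0.00262 < K = 0.0278, so the forward reaction proceeds.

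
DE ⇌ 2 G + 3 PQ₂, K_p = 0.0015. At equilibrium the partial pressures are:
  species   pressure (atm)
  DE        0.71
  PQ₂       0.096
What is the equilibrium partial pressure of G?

At equilibrium, K_p = P(G)²·P(PQ₂)³ / P(DE) = 0.0015.
(P(G))²·(0.096)³ / (0.71) = 0.0015
P(G)² = 1.20 ⇒ P(G) = 1.1 atm

P(G) = 1.1 atm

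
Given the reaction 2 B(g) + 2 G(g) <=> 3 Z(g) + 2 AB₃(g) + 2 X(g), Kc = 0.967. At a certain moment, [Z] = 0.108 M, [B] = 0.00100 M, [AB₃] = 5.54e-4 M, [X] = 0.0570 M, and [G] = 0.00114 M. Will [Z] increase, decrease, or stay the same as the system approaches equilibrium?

Qc = [Z]³·[AB₃]²·[X]² / ([B]²·[G]²) = (0.108)³·(5.54e-4)²·(0.0570)² / ((0.00100)²·(0.00114)²) = 0.967
Qc = 0.967 = Kc; the system is at equilibrium.

stay the same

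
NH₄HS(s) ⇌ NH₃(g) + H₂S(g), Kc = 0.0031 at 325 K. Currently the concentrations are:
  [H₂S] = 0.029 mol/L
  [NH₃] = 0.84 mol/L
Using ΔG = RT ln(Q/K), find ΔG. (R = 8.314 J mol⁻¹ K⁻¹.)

(NH₄HS is a pure solid — omitted from Qc.)
Qc = [NH₃]·[H₂S] = (0.84)·(0.029) = 0.0244
ΔG = RT ln(Qc/Kc) = (8.314 J mol⁻¹ K⁻¹)(325 K) × ln(0.0244/0.0031)
   = (2.702 kJ/mol)(2.063) = 5.57 kJ/mol
ΔG > 0, so the forward reaction is non-spontaneous (proceeds in reverse).

ΔG = 5.57 kJ/mol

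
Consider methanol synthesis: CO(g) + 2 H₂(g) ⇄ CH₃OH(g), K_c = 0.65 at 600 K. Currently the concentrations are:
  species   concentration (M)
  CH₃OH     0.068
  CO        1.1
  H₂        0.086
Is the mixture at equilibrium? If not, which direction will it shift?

no; Q > K, reaction proceeds in reverse

Q_c = [CH₃OH] / ([CO]·[H₂]²) = (0.068) / ((1.1)·(0.086)²) = 8.4
Q_c = 8.4 > K_c = 0.65: net reverse reaction.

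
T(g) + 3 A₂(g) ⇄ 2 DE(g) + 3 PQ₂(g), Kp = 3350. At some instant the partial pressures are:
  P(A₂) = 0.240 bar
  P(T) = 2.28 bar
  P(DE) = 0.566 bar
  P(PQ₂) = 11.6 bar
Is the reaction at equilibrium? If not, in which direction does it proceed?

to the left

Qp = P(DE)²·P(PQ₂)³ / (P(T)·P(A₂)³) = (0.566)²·(11.6)³ / ((2.28)·(0.240)³) = 15900
Qp = 15900 > Kp = 3350, so the reverse reaction proceeds.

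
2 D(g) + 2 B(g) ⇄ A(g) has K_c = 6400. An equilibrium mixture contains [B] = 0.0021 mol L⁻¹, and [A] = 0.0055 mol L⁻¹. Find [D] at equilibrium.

[D] = 0.44 mol L⁻¹

At equilibrium, K_c = [A] / ([D]²·[B]²) = 6400.
(0.0055) / (([D])²·(0.0021)²) = 6400
[D]² = 0.195 ⇒ [D] = 0.44 mol L⁻¹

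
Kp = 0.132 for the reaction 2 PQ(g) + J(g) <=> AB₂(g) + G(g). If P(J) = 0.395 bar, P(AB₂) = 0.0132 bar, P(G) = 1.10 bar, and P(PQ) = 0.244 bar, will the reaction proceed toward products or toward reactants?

in the reverse direction

Qp = P(AB₂)·P(G) / (P(PQ)²·P(J)) = (0.0132)·(1.10) / ((0.244)²·(0.395)) = 0.617
Qp = 0.617 > Kp = 0.132, so the reverse reaction proceeds.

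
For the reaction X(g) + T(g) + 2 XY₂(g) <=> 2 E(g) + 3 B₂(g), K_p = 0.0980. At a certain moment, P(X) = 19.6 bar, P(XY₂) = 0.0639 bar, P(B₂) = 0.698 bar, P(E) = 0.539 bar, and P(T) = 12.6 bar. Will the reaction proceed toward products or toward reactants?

Q_p = P(E)²·P(B₂)³ / (P(X)·P(T)·P(XY₂)²) = (0.539)²·(0.698)³ / ((19.6)·(12.6)·(0.0639)²) = 0.0980
Q_p = 0.0980 = K_p, so the system is already at equilibrium.

no net change (already at equilibrium)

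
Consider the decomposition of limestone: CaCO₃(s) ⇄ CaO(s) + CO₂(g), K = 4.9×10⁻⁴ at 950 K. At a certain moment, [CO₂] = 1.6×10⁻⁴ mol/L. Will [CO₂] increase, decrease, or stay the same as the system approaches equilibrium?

increase

(CaCO₃, CaO are pure solids — omitted from Q.)
Q = [CO₂] = 1.6×10⁻⁴
Q = 1.6×10⁻⁴ < K = 4.9×10⁻⁴: net forward reaction.
CO₂ is a product, so it increases.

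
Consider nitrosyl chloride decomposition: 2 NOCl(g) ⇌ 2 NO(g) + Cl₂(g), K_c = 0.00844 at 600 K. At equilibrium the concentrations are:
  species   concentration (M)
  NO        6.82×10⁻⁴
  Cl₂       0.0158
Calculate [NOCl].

At equilibrium, K_c = [NO]²·[Cl₂] / [NOCl]² = 0.00844.
(6.82×10⁻⁴)²·(0.0158) / ([NOCl])² = 0.00844
[NOCl]² = 8.71×10⁻⁷ ⇒ [NOCl] = 9.33×10⁻⁴ M

[NOCl] = 9.33×10⁻⁴ M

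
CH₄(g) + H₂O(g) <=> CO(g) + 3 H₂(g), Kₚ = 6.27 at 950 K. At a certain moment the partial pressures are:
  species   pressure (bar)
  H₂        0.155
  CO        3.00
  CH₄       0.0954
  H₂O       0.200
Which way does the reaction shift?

toward products

Qₚ = P(CO)·P(H₂)³ / (P(CH₄)·P(H₂O)) = (3.00)·(0.155)³ / ((0.0954)·(0.200)) = 0.586
Qₚ = 0.586 < Kₚ = 6.27, so the forward reaction proceeds.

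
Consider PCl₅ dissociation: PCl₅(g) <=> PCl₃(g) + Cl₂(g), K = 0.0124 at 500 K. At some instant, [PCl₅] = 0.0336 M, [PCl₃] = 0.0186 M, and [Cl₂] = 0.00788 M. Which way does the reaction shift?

Q = [PCl₃]·[Cl₂] / [PCl₅] = (0.0186)·(0.00788) / (0.0336) = 0.00436
Q = 0.00436 < K = 0.0124, so the forward reaction proceeds.

to the right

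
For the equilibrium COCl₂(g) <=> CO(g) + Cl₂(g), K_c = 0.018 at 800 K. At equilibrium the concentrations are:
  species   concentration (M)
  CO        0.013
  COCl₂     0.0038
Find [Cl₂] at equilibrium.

At equilibrium, K_c = [CO]·[Cl₂] / [COCl₂] = 0.018.
(0.013)·([Cl₂]) / (0.0038) = 0.018
[Cl₂] = 0.00526 = 0.0053 M

[Cl₂] = 0.0053 M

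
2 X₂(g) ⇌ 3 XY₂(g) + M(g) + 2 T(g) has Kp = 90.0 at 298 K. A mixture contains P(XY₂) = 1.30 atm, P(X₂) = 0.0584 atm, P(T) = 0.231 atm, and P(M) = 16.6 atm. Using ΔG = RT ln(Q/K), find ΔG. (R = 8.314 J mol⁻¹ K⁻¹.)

ΔG = 4.58 kJ/mol

Qp = P(XY₂)³·P(M)·P(T)² / P(X₂)² = (1.30)³·(16.6)·(0.231)² / (0.0584)² = 571
ΔG = RT ln(Qp/Kp) = (8.314 J mol⁻¹ K⁻¹)(298 K) × ln(571/90.0)
   = (2.478 kJ/mol)(1.848) = 4.58 kJ/mol
ΔG > 0, so the forward reaction is non-spontaneous (proceeds in reverse).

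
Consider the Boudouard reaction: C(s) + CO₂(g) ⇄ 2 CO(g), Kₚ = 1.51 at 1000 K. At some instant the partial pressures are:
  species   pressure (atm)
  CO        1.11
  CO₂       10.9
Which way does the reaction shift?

in the forward direction

(C is a pure solid — omitted from Qₚ.)
Qₚ = P(CO)² / P(CO₂) = (1.11)² / (10.9) = 0.113
Qₚ = 0.113 < Kₚ = 1.51, so the forward reaction proceeds.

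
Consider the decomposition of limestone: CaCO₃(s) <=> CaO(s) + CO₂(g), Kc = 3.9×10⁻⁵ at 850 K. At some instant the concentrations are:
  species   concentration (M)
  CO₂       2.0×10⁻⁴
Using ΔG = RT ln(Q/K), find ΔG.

(CaCO₃, CaO are pure solids — omitted from Qc.)
Qc = [CO₂] = 2.00×10⁻⁴
ΔG = RT ln(Qc/Kc) = (8.314 J mol⁻¹ K⁻¹)(850 K) × ln(2.00×10⁻⁴/3.9×10⁻⁵)
   = (7.067 kJ/mol)(1.635) = 11.6 kJ/mol
ΔG > 0, so the forward reaction is non-spontaneous (proceeds in reverse).

ΔG = 11.6 kJ/mol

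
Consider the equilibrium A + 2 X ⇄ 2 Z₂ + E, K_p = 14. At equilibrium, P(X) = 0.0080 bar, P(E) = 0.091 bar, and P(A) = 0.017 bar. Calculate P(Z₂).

At equilibrium, K_p = P(Z₂)²·P(E) / (P(A)·P(X)²) = 14.
(P(Z₂))²·(0.091) / ((0.017)·(0.0080)²) = 14
P(Z₂)² = 1.67×10⁻⁴ ⇒ P(Z₂) = 0.013 bar

P(Z₂) = 0.013 bar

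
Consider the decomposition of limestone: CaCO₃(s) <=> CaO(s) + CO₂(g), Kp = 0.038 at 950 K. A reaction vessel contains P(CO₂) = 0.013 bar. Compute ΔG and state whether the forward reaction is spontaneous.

(CaCO₃, CaO are pure solids — omitted from Qp.)
Qp = P(CO₂) = 0.0130
ΔG = RT ln(Qp/Kp) = (8.314 J mol⁻¹ K⁻¹)(950 K) × ln(0.0130/0.038)
   = (7.898 kJ/mol)(-1.073) = -8.47 kJ/mol
ΔG < 0, so the forward reaction is spontaneous (proceeds forward).

ΔG = -8.47 kJ/mol; the forward reaction is spontaneous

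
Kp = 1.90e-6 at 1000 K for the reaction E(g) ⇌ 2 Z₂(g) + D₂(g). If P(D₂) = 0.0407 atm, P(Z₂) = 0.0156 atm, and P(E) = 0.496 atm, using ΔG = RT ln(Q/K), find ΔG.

Qp = P(Z₂)²·P(D₂) / P(E) = (0.0156)²·(0.0407) / (0.496) = 2.00e-5
ΔG = RT ln(Qp/Kp) = (8.314 J mol⁻¹ K⁻¹)(1000 K) × ln(2.00e-5/1.90e-6)
   = (8.314 kJ/mol)(2.354) = 19.6 kJ/mol
ΔG > 0, so the forward reaction is non-spontaneous (proceeds in reverse).

ΔG = 19.6 kJ/mol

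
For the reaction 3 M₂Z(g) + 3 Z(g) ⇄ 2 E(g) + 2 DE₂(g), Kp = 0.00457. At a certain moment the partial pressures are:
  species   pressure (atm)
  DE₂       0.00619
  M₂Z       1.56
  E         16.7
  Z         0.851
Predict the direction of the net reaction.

Qp = P(E)²·P(DE₂)² / (P(M₂Z)³·P(Z)³) = (16.7)²·(0.00619)² / ((1.56)³·(0.851)³) = 0.00457
Qp = 0.00457 = Kp, so the system is already at equilibrium.

no net change (already at equilibrium)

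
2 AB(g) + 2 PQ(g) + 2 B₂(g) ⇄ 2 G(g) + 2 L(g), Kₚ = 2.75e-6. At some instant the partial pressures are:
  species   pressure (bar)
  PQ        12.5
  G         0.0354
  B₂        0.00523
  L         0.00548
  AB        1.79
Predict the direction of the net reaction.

Qₚ = P(G)²·P(L)² / (P(AB)²·P(PQ)²·P(B₂)²) = (0.0354)²·(0.00548)² / ((1.79)²·(12.5)²·(0.00523)²) = 2.75e-6
Qₚ = 2.75e-6 = Kₚ, so the system is already at equilibrium.

no net change (already at equilibrium)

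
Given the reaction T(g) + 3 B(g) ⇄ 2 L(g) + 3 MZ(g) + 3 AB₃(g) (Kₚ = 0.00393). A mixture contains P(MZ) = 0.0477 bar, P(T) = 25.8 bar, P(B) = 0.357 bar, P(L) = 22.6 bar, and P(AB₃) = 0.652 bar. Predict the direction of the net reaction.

reverse (toward reactants)

Qₚ = P(L)²·P(MZ)³·P(AB₃)³ / (P(T)·P(B)³) = (22.6)²·(0.0477)³·(0.652)³ / ((25.8)·(0.357)³) = 0.0131
Qₚ = 0.0131 > Kₚ = 0.00393, so the reverse reaction proceeds.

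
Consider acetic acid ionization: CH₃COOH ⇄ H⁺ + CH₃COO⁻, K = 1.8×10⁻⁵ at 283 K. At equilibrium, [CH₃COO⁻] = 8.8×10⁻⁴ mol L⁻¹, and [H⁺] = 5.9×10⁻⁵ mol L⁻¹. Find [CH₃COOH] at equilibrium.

At equilibrium, K = [H⁺]·[CH₃COO⁻] / [CH₃COOH] = 1.8×10⁻⁵.
(5.9×10⁻⁵)·(8.8×10⁻⁴) / ([CH₃COOH]) = 1.8×10⁻⁵
[CH₃COOH] = 0.00288 = 0.0029 mol L⁻¹

[CH₃COOH] = 0.0029 mol L⁻¹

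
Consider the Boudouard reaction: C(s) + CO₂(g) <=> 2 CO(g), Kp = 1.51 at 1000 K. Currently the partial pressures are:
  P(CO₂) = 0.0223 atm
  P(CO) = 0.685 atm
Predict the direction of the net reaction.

to the left

(C is a pure solid — omitted from Qp.)
Qp = P(CO)² / P(CO₂) = (0.685)² / (0.0223) = 21.0
Qp = 21.0 > Kp = 1.51, so the reverse reaction proceeds.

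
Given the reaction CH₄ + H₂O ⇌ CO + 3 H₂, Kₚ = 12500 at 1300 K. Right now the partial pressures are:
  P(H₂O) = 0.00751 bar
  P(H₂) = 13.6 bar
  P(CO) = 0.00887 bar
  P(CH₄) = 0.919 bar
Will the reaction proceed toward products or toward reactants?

Qₚ = P(CO)·P(H₂)³ / (P(CH₄)·P(H₂O)) = (0.00887)·(13.6)³ / ((0.919)·(0.00751)) = 3230
Qₚ = 3230 < Kₚ = 12500, so the forward reaction proceeds.

to the right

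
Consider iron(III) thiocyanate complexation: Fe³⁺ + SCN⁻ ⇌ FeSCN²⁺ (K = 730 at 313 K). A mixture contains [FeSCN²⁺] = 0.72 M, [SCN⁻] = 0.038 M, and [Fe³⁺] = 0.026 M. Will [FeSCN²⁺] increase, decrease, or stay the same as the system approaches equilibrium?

Q = [FeSCN²⁺] / ([Fe³⁺]·[SCN⁻]) = (0.72) / ((0.026)·(0.038)) = 730
Q = 730 = K; the system is at equilibrium.

stay the same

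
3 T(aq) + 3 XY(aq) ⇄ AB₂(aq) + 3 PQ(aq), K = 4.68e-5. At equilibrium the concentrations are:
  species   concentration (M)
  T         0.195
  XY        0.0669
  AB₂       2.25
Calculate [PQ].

At equilibrium, K = [AB₂]·[PQ]³ / ([T]³·[XY]³) = 4.68e-5.
(2.25)·([PQ])³ / ((0.195)³·(0.0669)³) = 4.68e-5
[PQ]³ = 4.62e-11 ⇒ [PQ] = 3.59e-4 M

[PQ] = 3.59e-4 M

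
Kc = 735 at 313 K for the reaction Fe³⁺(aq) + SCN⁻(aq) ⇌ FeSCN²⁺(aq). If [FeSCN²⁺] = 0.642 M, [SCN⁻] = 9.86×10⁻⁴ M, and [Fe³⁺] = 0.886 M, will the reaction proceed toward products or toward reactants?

Qc = [FeSCN²⁺] / ([Fe³⁺]·[SCN⁻]) = (0.642) / ((0.886)·(9.86×10⁻⁴)) = 735
Qc = 735 = Kc, so the system is already at equilibrium.

at equilibrium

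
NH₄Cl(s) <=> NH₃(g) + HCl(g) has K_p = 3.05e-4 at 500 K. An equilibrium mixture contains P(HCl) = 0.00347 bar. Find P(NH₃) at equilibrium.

P(NH₃) = 0.0879 bar

(NH₄Cl is a pure solid — omitted from K_p.)
At equilibrium, K_p = P(NH₃)·P(HCl) = 3.05e-4.
(P(NH₃))·(0.00347) = 3.05e-4
P(NH₃) = 0.0879 bar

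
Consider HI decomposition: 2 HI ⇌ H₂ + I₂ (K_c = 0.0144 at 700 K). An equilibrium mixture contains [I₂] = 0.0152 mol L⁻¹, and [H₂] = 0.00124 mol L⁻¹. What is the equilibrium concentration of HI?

[HI] = 0.0362 mol L⁻¹

At equilibrium, K_c = [H₂]·[I₂] / [HI]² = 0.0144.
(0.00124)·(0.0152) / ([HI])² = 0.0144
[HI]² = 0.00131 ⇒ [HI] = 0.0362 mol L⁻¹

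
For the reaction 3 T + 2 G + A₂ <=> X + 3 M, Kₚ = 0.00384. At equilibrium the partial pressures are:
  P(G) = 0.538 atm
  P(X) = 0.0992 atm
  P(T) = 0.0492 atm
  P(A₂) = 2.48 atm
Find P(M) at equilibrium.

At equilibrium, Kₚ = P(X)·P(M)³ / (P(T)³·P(G)²·P(A₂)) = 0.00384.
(0.0992)·(P(M))³ / ((0.0492)³·(0.538)²·(2.48)) = 0.00384
P(M)³ = 3.31×10⁻⁶ ⇒ P(M) = 0.0149 atm

P(M) = 0.0149 atm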